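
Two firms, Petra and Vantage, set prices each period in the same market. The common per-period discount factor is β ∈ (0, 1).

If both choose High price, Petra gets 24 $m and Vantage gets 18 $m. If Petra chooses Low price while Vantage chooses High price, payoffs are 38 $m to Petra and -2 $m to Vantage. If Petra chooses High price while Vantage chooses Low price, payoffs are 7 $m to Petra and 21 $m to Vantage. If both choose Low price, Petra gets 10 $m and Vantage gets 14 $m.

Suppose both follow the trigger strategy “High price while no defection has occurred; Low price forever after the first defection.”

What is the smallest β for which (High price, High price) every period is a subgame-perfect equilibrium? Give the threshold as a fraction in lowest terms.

1/2

For Petra: deviation gain 38−24 = 14, per-period punishment loss 24−10 = 14. IC gives β ≥ 14/28 = 1/2.
For Vantage: gain 3, loss 4 per period, so β ≥ 3/7.
The tighter constraint is Petra's, so cooperation needs β ≥ 1/2.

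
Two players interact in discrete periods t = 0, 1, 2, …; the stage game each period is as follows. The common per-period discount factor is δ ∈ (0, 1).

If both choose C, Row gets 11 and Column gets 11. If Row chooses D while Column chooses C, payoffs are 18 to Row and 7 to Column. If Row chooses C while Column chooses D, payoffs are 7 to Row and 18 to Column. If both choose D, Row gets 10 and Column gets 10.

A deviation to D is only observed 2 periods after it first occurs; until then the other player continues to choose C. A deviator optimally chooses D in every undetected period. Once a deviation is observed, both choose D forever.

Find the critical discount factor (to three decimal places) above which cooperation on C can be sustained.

0.935

The best deviation is to choose D for all 2 undetected periods, earning 18 each, then 10 forever once detected.
Deviation value: 18(1−δ^2)/(1−δ) + 10δ^2/(1−δ); cooperation value: 11/(1−δ).
IC: 11 ≥ 18(1−δ^2) + 10δ^2 = 18 − 8δ^2.
So δ^2 ≥ 7/8, giving δ ≥ (7/8)^(1/2) ≈ 0.935.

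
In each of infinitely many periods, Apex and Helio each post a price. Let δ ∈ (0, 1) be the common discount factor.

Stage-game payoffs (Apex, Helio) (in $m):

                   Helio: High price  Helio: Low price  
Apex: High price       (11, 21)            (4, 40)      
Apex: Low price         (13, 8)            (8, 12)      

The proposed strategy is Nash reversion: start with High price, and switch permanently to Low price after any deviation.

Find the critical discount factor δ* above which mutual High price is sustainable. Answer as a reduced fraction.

For Apex: deviation gain 13−11 = 2, per-period punishment loss 11−8 = 3. IC gives δ ≥ 2/5.
For Helio: gain 19, loss 9 per period, so δ ≥ 19/28.
The tighter constraint is Helio's, so cooperation needs δ ≥ 19/28.

19/28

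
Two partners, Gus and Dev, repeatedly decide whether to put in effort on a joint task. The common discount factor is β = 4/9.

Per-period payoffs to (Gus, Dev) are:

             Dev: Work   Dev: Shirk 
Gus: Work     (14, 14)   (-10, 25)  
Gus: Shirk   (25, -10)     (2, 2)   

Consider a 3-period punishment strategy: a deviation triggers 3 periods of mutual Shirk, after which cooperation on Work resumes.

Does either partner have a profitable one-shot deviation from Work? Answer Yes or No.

IC: β+…+β^3 ≥ (25−14)/(14−2) = 11/12.
At β = 4/9: partial sum = 0.7298 < 0.9167. Cooperation not sustainable.

Yes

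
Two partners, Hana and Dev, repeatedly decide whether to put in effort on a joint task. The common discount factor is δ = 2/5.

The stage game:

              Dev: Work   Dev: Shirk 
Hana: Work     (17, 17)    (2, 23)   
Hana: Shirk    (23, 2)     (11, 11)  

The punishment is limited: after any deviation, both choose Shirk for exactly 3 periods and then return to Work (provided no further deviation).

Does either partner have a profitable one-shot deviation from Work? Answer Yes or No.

Yes

IC: δ+…+δ^3 ≥ (23−17)/(17−11) = 1.
At δ = 2/5: partial sum = 0.6240 < 1.0000. Cooperation not sustainable.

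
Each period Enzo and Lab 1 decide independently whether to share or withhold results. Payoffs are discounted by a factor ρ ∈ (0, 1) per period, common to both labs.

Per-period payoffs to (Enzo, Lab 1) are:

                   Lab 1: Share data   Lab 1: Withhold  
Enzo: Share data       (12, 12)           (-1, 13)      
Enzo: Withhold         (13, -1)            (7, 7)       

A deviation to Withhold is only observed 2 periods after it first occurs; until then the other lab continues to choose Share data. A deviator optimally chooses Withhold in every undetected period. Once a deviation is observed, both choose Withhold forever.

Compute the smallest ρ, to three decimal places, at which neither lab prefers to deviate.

A deviator earns 13 for 2 periods, then 7 forever; cooperating earns 12 forever. Multiplying the IC by (1−ρ):
12 ≥ 13(1−ρ^2) + 7ρ^2, so 6·ρ^2 ≥ 1 and ρ^2 ≥ 1/6.
ρ ≥ (1/6)^(1/2) ≈ 0.408.

0.408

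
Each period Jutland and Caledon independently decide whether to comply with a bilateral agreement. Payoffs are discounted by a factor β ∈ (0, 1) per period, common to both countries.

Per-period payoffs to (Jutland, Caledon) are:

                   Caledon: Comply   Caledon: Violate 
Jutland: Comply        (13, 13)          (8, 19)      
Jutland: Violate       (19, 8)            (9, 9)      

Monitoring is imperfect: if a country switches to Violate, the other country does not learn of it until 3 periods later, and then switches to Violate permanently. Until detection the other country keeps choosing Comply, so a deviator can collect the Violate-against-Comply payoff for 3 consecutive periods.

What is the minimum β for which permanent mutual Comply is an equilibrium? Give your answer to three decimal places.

0.843

Deviating for the 3 undetected periods gains 19−13 = 6 per period over cooperation, then loses 13−9 = 4 per period forever once punishment starts.
Gain: 6(1 + β + … + β^2); loss: 4·β^3/(1−β).
No profitable deviation ⇔ 6(1−β^3) ≤ 4·β^3, i.e. β^3 ≥ 6/(6+4) = 3/5.
Hence β ≥ (3/5)^(1/3) ≈ 0.843.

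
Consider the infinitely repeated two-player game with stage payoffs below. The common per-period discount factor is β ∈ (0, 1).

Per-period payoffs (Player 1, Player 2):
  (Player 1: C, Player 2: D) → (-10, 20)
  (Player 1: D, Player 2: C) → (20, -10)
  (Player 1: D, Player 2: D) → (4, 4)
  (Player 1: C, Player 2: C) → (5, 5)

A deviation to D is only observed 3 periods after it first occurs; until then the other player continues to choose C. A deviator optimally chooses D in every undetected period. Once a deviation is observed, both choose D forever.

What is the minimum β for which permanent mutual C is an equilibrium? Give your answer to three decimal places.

The best deviation is to choose D for all 3 undetected periods, earning 20 each, then 4 forever once detected.
Deviation value: 20(1−β^3)/(1−β) + 4β^3/(1−β); cooperation value: 5/(1−β).
IC: 5 ≥ 20(1−β^3) + 4β^3 = 20 − 16β^3.
So β^3 ≥ 15/16, giving β ≥ (15/16)^(1/3) ≈ 0.979.

0.979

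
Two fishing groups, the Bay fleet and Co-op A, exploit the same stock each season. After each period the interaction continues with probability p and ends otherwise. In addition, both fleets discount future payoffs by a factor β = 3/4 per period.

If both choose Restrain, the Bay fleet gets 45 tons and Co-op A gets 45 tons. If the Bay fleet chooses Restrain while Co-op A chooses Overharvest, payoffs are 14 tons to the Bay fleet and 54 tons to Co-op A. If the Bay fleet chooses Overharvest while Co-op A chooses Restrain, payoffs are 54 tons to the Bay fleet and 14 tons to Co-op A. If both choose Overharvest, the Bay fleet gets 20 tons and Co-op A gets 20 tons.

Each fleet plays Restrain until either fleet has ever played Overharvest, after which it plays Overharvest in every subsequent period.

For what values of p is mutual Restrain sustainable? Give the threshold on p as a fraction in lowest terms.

6/17

Expected continuation weight on next period's payoff is β·p = 3/4·p, which plays the role of the discount factor.
Cooperation requires 3/4·p ≥ (54−45)/(54−20) = 9/34, hence p ≥ 6/17.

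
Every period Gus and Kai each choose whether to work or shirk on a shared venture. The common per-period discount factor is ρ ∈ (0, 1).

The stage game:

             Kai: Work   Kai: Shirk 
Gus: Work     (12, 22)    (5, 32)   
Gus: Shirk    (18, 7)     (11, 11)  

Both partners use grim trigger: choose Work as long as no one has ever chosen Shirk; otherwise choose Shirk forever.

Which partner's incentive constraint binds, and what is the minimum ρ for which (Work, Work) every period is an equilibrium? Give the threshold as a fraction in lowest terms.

Gus: cooperation gives 12 each period; deviation gives 18 once then 11 forever.
  12/(1−ρ) ≥ 18 + 11ρ/(1−ρ) ⇒ ρ ≥ 6/7.
Kai: cooperation gives 22 each period; deviation gives 32 once then 11 forever.
  ρ ≥ 10/21.
Both must hold, so the binding constraint is Gus's: ρ ≥ 6/7.

Gus; ρ ≥ 6/7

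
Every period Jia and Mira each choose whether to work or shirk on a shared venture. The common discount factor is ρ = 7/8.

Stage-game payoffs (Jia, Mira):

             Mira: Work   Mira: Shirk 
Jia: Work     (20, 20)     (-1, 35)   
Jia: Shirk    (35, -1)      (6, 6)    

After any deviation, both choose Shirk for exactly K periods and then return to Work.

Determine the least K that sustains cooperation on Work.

IC: ρ(1−ρ^K)/(1−ρ) ≥ (35−20)/(20−6) = 15/14.
With ρ = 7/8: need 1 − ρ^K ≥ 15/14·(1−7/8)/(7/8), i.e. ρ^K ≤ 0.8469.
Since (7/8)^1 = 0.8750 and (7/8)^2 = 0.7656, the smallest such K is 2.

2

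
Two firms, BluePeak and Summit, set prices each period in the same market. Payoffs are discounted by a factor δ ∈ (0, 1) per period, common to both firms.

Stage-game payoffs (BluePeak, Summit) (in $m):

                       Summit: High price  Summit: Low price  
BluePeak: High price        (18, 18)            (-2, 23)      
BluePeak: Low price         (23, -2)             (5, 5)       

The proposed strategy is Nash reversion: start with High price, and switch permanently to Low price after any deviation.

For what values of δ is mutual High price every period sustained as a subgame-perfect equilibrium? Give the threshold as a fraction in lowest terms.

One-period gain from deviating is 23 − 18 = 5. The loss is 18 − 5 = 13 in every subsequent period, with present value 13·δ/(1−δ).
Deviation is unprofitable when 13·δ/(1−δ) ≥ 5, i.e. δ/(1−δ) ≥ 5/13.
Equivalently δ ≥ 5/(5+13) = 5/18.

5/18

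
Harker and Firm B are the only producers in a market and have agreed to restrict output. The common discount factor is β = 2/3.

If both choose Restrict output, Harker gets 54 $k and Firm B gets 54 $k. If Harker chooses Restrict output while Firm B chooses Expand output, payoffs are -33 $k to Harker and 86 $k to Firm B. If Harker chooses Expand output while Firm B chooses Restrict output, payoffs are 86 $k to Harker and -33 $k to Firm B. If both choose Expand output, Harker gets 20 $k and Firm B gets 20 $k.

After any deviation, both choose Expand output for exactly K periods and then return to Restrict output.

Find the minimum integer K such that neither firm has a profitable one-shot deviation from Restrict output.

No profitable deviation requires (54−20)(β+…+β^K) ≥ 86−54, i.e. β+…+β^K ≥ 16/17 ≈ 0.9412.
With β = 2/3, the partial sums are K=1: 0.6667, K=2: 1.1111.
K = 2 is the first length at which the sum reaches 0.9412.

2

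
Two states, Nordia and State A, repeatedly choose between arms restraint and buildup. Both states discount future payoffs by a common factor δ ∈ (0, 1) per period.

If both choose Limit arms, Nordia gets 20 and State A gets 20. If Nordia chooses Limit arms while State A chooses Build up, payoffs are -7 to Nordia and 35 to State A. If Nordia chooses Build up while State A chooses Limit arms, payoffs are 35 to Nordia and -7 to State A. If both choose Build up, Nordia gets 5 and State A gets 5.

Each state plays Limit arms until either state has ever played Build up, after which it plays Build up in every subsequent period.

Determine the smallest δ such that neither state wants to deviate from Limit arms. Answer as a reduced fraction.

1/2

20/(1−δ) ≥ 35 + 5δ/(1−δ)
20 ≥ 35 − 30δ
δ ≥ 15/30 = 1/2.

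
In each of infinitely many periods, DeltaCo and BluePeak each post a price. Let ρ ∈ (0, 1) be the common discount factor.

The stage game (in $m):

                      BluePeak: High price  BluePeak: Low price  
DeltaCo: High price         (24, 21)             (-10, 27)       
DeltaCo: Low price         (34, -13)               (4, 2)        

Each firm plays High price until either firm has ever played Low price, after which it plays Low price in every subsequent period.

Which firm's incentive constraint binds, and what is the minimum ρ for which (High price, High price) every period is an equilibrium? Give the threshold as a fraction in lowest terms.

DeltaCo's threshold: (34−24)/(34−4) = 1/3.
BluePeak's threshold: (27−21)/(27−2) = 6/25.
1/3 > 6/25, so DeltaCo binds and ρ* = 1/3.

DeltaCo; ρ ≥ 1/3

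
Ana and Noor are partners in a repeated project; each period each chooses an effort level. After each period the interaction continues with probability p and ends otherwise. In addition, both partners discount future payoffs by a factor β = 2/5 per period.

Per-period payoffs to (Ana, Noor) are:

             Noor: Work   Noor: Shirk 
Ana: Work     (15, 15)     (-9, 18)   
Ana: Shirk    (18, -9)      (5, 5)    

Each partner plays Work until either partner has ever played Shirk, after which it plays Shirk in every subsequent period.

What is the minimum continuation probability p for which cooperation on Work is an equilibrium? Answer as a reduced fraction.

Expected continuation weight on next period's payoff is β·p = 2/5·p, which plays the role of the discount factor.
Cooperation requires 2/5·p ≥ (18−15)/(18−5) = 3/13, hence p ≥ 15/26.

15/26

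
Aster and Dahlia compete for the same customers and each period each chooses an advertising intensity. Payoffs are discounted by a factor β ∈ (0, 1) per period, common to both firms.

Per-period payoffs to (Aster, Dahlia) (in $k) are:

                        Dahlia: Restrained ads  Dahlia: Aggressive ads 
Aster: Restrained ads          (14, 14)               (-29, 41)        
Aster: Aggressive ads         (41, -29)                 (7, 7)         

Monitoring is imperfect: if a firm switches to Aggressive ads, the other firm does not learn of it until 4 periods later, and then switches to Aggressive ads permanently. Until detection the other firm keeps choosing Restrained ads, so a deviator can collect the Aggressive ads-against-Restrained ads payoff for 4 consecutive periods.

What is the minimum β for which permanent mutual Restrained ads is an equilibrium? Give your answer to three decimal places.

A deviator earns 41 for 4 periods, then 7 forever; cooperating earns 14 forever. Multiplying the IC by (1−β):
14 ≥ 41(1−β^4) + 7β^4, so 34·β^4 ≥ 27 and β^4 ≥ 27/34.
β ≥ (27/34)^(1/4) ≈ 0.944.

0.944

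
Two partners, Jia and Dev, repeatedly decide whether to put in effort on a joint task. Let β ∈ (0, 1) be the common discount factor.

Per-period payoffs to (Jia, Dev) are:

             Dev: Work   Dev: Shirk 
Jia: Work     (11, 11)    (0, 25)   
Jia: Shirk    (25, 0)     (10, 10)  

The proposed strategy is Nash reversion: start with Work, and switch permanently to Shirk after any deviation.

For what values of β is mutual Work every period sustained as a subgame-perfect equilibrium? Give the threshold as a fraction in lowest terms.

14/15

11/(1−β) ≥ 25 + 10β/(1−β)
11 ≥ 25 − 15β
β ≥ 14/15.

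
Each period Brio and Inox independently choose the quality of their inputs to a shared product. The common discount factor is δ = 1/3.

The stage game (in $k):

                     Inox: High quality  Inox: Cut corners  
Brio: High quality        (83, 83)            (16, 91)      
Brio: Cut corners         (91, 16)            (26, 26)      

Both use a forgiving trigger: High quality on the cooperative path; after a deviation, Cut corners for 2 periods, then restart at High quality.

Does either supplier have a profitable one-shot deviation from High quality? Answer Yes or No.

Comparing payoff streams over the 3 periods until play realigns: cooperate → 83(1+δ+…+δ^2); deviate → 91 + 26(δ+…+δ^2).
Cooperation is sustained iff (83−26)(δ+…+δ^2) ≥ 91−83.
δ+…+δ^2 = 1/3·(1−(1/3)^2)/(1−1/3) = 0.4444, and (91−83)/(83−26) = 0.1404.
0.4444 ≥ 0.1404, so cooperation is sustainable.

No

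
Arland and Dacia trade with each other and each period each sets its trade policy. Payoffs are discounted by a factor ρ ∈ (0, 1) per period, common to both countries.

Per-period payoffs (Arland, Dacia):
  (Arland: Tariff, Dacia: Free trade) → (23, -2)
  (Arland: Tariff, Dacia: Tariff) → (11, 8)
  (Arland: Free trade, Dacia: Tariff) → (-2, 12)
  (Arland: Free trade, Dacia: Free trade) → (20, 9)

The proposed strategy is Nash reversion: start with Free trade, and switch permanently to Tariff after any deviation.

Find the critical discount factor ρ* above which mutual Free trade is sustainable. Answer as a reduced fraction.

3/4

Arland: cooperation gives 20 each period; deviation gives 23 once then 11 forever.
  20/(1−ρ) ≥ 23 + 11ρ/(1−ρ) ⇒ ρ ≥ 3/12 = 1/4.
Dacia: cooperation gives 9 each period; deviation gives 12 once then 8 forever.
  ρ ≥ 3/4.
Both must hold, so the binding constraint is Dacia's: ρ ≥ 3/4.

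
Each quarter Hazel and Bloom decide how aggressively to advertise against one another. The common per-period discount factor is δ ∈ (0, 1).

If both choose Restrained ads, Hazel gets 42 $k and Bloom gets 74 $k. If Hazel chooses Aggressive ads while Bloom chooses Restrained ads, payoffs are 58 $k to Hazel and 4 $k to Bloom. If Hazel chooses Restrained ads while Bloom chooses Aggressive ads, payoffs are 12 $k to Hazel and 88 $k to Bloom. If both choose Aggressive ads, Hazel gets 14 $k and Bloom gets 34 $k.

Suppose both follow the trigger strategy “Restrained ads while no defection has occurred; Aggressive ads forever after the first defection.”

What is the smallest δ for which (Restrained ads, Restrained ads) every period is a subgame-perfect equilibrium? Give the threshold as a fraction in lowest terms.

Hazel: cooperation gives 42 each period; deviation gives 58 once then 14 forever.
  42/(1−δ) ≥ 58 + 14δ/(1−δ) ⇒ δ ≥ 16/44 = 4/11.
Bloom: cooperation gives 74 each period; deviation gives 88 once then 34 forever.
  δ ≥ 14/54 = 7/27.
Both must hold, so the binding constraint is Hazel's: δ ≥ 4/11.

4/11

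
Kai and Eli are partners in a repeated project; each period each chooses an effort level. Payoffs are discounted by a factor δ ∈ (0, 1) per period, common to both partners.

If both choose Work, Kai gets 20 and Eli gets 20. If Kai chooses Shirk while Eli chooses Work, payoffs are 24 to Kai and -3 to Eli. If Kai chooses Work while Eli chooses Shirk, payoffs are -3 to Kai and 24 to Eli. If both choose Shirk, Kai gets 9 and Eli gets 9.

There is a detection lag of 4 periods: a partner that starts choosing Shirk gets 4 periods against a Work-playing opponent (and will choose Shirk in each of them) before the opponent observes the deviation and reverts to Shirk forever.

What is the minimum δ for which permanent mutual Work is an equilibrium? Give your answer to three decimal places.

0.719

Deviating for the 4 undetected periods gains 24−20 = 4 per period over cooperation, then loses 20−9 = 11 per period forever once punishment starts.
Gain: 4(1 + δ + … + δ^3); loss: 11·δ^4/(1−δ).
No profitable deviation ⇔ 4(1−δ^4) ≤ 11·δ^4, i.e. δ^4 ≥ 4/(4+11) = 4/15.
Hence δ ≥ (4/15)^(1/4) ≈ 0.719.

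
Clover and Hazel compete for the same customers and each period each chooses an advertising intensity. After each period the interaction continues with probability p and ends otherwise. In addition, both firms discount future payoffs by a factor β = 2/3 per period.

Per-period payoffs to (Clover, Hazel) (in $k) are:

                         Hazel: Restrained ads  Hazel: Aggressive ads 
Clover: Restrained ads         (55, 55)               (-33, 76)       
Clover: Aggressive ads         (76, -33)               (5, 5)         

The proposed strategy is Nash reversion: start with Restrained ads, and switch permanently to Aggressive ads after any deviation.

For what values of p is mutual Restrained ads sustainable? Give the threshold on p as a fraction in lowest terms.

63/142

Expected continuation weight on next period's payoff is β·p = 2/3·p, which plays the role of the discount factor.
Cooperation requires 2/3·p ≥ (76−55)/(76−5) = 21/71, hence p ≥ 63/142.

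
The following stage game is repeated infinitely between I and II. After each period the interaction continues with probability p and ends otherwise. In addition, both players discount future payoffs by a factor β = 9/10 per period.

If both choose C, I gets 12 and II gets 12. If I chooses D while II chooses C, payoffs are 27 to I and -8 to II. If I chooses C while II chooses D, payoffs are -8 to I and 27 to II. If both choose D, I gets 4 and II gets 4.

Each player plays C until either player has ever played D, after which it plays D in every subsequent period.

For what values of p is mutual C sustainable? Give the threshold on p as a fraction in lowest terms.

50/69

With continuation probability p and discount β, the effective per-period discount factor is βp.
Grim-trigger IC: βp ≥ (27−12)/(27−4) = 15/23.
So p ≥ (15/23)/(9/10) = 50/69.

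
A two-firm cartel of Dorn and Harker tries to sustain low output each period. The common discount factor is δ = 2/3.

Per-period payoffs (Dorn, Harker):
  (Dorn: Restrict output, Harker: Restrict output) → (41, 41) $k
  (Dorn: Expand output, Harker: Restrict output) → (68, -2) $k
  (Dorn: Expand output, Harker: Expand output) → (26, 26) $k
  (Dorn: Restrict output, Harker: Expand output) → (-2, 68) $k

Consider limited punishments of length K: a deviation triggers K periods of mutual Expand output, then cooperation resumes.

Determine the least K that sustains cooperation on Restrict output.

6

No profitable deviation requires (41−26)(δ+…+δ^K) ≥ 68−41, i.e. δ+…+δ^K ≥ 9/5 ≈ 1.8000.
With δ = 2/3, the partial sums are K=1: 0.6667, K=2: 1.1111, K=3: 1.4074, K=4: 1.6049, K=5: 1.7366, K=6: 1.8244.
K = 6 is the first length at which the sum reaches 1.8000.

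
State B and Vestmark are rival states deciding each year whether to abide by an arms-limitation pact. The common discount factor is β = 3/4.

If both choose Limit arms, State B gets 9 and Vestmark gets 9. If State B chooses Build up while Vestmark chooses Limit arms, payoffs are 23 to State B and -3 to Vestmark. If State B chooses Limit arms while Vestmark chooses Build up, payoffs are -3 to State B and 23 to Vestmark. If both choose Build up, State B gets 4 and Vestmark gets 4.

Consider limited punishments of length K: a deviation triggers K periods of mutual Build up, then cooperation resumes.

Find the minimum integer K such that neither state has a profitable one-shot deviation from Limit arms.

10

IC: β(1−β^K)/(1−β) ≥ (23−9)/(9−4) = 14/5.
With β = 3/4: need 1 − β^K ≥ 14/5·(1−3/4)/(3/4), i.e. β^K ≤ 0.0667.
Since (3/4)^9 = 0.0751 and (3/4)^10 = 0.0563, the smallest such K is 10.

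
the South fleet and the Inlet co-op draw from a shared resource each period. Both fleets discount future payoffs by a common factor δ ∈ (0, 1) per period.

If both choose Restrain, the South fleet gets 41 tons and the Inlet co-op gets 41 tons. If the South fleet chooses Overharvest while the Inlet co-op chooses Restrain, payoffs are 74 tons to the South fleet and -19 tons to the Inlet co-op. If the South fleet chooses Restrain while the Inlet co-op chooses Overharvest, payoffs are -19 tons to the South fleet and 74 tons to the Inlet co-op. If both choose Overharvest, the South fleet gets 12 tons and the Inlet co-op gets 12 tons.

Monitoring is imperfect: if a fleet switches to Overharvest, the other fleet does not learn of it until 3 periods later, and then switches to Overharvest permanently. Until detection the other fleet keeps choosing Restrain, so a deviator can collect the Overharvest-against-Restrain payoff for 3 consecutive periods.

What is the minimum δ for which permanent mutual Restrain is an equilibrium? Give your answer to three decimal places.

0.810

The best deviation is to choose Overharvest for all 3 undetected periods, earning 74 each, then 12 forever once detected.
Deviation value: 74(1−δ^3)/(1−δ) + 12δ^3/(1−δ); cooperation value: 41/(1−δ).
IC: 41 ≥ 74(1−δ^3) + 12δ^3 = 74 − 62δ^3.
So δ^3 ≥ 33/62, giving δ ≥ (33/62)^(1/3) ≈ 0.810.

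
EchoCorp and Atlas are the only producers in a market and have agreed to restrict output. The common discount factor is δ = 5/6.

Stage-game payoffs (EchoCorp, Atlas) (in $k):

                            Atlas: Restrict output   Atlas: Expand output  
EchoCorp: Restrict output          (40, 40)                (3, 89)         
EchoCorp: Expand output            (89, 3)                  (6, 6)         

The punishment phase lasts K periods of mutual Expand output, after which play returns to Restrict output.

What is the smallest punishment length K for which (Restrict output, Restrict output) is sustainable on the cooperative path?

2

No profitable deviation requires (40−6)(δ+…+δ^K) ≥ 89−40, i.e. δ+…+δ^K ≥ 49/34 ≈ 1.4412.
With δ = 5/6, the partial sums are K=1: 0.8333, K=2: 1.5278.
K = 2 is the first length at which the sum reaches 1.4412.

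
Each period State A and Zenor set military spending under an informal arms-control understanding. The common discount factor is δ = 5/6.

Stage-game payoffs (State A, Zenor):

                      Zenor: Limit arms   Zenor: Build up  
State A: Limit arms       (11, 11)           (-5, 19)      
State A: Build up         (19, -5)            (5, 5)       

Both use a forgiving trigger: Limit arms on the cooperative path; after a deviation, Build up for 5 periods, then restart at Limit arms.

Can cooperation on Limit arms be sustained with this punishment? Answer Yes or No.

Comparing payoff streams over the 6 periods until play realigns: cooperate → 11(1+δ+…+δ^5); deviate → 19 + 5(δ+…+δ^5).
Cooperation is sustained iff (11−5)(δ+…+δ^5) ≥ 19−11.
δ+…+δ^5 = 5/6·(1−(5/6)^5)/(1−5/6) = 2.9906, and (19−11)/(11−5) = 1.3333.
2.9906 ≥ 1.3333, so cooperation is sustainable.

Yes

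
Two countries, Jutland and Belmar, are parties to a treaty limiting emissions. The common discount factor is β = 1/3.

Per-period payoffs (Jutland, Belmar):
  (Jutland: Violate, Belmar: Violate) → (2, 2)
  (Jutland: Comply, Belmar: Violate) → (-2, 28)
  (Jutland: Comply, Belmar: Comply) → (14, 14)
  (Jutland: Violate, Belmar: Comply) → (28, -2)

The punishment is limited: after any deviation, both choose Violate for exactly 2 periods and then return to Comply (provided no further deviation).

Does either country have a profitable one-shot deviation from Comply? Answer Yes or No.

IC: β+…+β^2 ≥ (28−14)/(14−2) = 7/6.
At β = 1/3: partial sum = 0.4444 < 1.1667. Cooperation not sustainable.

Yes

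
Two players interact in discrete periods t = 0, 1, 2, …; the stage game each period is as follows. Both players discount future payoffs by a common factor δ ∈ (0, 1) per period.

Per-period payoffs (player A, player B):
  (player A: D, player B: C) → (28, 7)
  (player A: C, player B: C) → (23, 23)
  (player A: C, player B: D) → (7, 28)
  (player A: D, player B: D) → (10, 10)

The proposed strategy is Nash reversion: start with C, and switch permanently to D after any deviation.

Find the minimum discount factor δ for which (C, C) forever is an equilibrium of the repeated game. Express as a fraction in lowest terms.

One-period gain from deviating is 28 − 23 = 5. The loss is 23 − 10 = 13 in every subsequent period, with present value 13·δ/(1−δ).
Deviation is unprofitable when 13·δ/(1−δ) ≥ 5, i.e. δ/(1−δ) ≥ 5/13.
Equivalently δ ≥ 5/(5+13) = 5/18.

5/18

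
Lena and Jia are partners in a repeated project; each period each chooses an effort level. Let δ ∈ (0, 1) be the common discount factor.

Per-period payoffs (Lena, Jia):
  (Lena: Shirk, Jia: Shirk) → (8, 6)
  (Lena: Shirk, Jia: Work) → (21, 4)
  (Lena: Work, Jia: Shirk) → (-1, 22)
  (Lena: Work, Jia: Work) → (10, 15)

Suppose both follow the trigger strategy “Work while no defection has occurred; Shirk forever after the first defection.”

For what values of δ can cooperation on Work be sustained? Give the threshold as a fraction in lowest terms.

Lena's threshold: (21−10)/(21−8) = 11/13.
Jia's threshold: (22−15)/(22−6) = 7/16.
11/13 > 7/16, so Lena binds and δ* = 11/13.

11/13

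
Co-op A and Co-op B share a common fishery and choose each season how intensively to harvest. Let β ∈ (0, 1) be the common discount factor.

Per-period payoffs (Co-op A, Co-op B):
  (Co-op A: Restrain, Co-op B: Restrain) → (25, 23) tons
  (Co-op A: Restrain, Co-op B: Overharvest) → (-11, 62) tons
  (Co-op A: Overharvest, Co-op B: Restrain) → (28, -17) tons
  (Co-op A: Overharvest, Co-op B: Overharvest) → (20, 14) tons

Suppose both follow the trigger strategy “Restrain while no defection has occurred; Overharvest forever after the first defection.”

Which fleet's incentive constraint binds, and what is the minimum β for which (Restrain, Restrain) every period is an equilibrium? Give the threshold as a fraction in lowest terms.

For Co-op A: deviation gain 28−25 = 3, per-period punishment loss 25−20 = 5. IC gives β ≥ 3/8.
For Co-op B: gain 39, loss 9 per period, so β ≥ 39/48 = 13/16.
The tighter constraint is Co-op B's, so cooperation needs β ≥ 13/16.

Co-op B; β ≥ 13/16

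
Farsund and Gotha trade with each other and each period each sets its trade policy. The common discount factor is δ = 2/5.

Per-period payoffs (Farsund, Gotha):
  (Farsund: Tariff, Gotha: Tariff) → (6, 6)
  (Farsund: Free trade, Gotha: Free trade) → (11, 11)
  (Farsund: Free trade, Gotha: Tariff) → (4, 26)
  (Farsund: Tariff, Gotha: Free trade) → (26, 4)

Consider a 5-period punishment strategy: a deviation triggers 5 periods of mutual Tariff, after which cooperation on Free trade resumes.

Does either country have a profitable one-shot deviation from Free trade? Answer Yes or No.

Comparing payoff streams over the 6 periods until play realigns: cooperate → 11(1+δ+…+δ^5); deviate → 26 + 6(δ+…+δ^5).
Cooperation is sustained iff (11−6)(δ+…+δ^5) ≥ 26−11.
δ+…+δ^5 = 2/5·(1−(2/5)^5)/(1−2/5) = 0.6598, and (26−11)/(11−6) = 3.0000.
0.6598 < 3.0000, so cooperation is not sustainable.

Yes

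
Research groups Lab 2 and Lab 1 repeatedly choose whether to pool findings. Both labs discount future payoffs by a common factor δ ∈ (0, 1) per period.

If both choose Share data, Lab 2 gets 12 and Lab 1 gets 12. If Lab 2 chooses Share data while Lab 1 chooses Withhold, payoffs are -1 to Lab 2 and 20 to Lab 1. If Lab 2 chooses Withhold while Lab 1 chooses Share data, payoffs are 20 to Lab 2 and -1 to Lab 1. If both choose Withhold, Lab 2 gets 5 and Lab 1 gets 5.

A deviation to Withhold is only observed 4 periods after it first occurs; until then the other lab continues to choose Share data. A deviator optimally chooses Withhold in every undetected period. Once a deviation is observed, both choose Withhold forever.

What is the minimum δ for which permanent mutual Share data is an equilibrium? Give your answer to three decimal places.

The best deviation is to choose Withhold for all 4 undetected periods, earning 20 each, then 5 forever once detected.
Deviation value: 20(1−δ^4)/(1−δ) + 5δ^4/(1−δ); cooperation value: 12/(1−δ).
IC: 12 ≥ 20(1−δ^4) + 5δ^4 = 20 − 15δ^4.
So δ^4 ≥ 8/15, giving δ ≥ (8/15)^(1/4) ≈ 0.855.

0.855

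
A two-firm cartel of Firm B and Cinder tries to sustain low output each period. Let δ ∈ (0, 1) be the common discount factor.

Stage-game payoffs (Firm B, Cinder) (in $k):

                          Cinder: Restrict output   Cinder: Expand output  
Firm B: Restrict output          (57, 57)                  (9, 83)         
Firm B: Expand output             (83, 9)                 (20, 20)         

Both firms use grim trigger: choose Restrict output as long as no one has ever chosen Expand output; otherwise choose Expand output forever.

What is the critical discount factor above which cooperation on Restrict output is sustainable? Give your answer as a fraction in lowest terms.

Cooperation forever yields 57 each period: 57/(1−δ).
Deviating yields 83 once, then 20 forever: 83 + 20δ/(1−δ).
No profitable deviation requires 57/(1−δ) ≥ 83 + 20δ/(1−δ).
Multiplying by (1−δ): 57 ≥ 83(1−δ) + 20δ = 83 − 63δ.
So 63δ ≥ 26, i.e. δ ≥ 26/63.

26/63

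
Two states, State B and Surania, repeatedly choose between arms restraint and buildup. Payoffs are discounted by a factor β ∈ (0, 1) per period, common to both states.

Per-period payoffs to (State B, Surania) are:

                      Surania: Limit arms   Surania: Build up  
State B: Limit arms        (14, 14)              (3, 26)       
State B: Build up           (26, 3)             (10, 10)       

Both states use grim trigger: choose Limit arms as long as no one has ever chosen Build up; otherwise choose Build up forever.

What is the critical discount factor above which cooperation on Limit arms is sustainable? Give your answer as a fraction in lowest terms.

3/4

Cooperation forever yields 14 each period: 14/(1−β).
Deviating yields 26 once, then 10 forever: 26 + 10β/(1−β).
No profitable deviation requires 14/(1−β) ≥ 26 + 10β/(1−β).
Multiplying by (1−β): 14 ≥ 26(1−β) + 10β = 26 − 16β.
So 16β ≥ 12, i.e. β ≥ 12/16 = 3/4.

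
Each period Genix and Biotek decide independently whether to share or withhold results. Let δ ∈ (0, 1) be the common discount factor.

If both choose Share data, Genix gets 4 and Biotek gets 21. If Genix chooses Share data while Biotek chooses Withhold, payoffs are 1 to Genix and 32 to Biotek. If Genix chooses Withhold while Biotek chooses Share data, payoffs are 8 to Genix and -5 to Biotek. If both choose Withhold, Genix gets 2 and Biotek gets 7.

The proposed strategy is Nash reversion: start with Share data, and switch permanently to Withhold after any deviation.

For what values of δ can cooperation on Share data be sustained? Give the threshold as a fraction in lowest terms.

2/3

Genix's threshold: (8−4)/(8−2) = 2/3.
Biotek's threshold: (32−21)/(32−7) = 11/25.
2/3 > 11/25, so Genix binds and δ* = 2/3.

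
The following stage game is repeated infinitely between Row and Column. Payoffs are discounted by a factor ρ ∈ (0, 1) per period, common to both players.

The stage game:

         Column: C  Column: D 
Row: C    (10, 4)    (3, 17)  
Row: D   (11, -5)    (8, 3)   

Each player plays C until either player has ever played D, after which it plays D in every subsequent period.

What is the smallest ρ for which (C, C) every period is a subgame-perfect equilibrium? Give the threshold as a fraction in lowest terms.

Row: cooperation gives 10 each period; deviation gives 11 once then 8 forever.
  10/(1−ρ) ≥ 11 + 8ρ/(1−ρ) ⇒ ρ ≥ 1/3.
Column: cooperation gives 4 each period; deviation gives 17 once then 3 forever.
  ρ ≥ 13/14.
Both must hold, so the binding constraint is Column's: ρ ≥ 13/14.

13/14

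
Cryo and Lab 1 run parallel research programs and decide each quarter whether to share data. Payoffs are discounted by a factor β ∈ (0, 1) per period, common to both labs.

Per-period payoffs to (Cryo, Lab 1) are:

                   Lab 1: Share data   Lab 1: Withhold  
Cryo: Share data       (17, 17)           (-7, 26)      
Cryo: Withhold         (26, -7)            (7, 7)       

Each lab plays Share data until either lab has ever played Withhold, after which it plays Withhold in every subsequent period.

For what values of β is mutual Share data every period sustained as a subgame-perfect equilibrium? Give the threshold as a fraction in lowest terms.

17/(1−β) ≥ 26 + 7β/(1−β)
17 ≥ 26 − 19β
β ≥ 9/19.

9/19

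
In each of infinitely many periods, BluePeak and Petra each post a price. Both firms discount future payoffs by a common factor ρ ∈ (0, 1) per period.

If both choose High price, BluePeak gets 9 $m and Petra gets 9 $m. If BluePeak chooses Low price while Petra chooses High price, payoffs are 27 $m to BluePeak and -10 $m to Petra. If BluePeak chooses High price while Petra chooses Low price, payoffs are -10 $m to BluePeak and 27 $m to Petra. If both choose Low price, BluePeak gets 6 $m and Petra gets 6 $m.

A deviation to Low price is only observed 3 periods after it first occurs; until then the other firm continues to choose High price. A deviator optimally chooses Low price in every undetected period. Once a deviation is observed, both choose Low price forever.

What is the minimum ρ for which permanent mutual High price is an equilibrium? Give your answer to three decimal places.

The best deviation is to choose Low price for all 3 undetected periods, earning 27 each, then 6 forever once detected.
Deviation value: 27(1−ρ^3)/(1−ρ) + 6ρ^3/(1−ρ); cooperation value: 9/(1−ρ).
IC: 9 ≥ 27(1−ρ^3) + 6ρ^3 = 27 − 21ρ^3.
So ρ^3 ≥ 18/21 = 6/7, giving ρ ≥ (6/7)^(1/3) ≈ 0.950.

0.950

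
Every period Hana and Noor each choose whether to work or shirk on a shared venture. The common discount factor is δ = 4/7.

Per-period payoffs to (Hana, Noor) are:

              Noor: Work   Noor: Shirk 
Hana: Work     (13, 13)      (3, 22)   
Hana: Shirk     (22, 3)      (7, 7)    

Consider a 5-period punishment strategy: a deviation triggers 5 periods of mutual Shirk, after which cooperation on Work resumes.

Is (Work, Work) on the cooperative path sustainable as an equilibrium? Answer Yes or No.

No

A one-shot deviation gives 22 now, then 7 for 5 periods, then back to 13.
Gain from deviating: (22−13) today; loss: (13−7) in each of the next 5 periods.
No-deviation condition: (13−7)(δ+…+δ^5) ≥ 22−13, i.e. δ+…+δ^5 ≥ 3/2.
At δ = 4/7: δ+…+δ^5 = 1.2521 < 1.5000.
So cooperation is not sustainable.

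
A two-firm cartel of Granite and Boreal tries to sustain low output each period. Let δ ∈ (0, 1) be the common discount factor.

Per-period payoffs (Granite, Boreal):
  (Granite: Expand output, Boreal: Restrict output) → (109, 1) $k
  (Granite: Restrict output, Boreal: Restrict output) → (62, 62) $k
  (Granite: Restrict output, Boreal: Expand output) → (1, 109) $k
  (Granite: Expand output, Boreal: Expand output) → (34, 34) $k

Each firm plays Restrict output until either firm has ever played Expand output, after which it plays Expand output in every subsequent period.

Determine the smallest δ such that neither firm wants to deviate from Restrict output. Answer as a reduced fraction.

47/75

One-period gain from deviating is 109 − 62 = 47. The loss is 62 − 34 = 28 in every subsequent period, with present value 28·δ/(1−δ).
Deviation is unprofitable when 28·δ/(1−δ) ≥ 47, i.e. δ/(1−δ) ≥ 47/28.
Equivalently δ ≥ 47/(47+28) = 47/75.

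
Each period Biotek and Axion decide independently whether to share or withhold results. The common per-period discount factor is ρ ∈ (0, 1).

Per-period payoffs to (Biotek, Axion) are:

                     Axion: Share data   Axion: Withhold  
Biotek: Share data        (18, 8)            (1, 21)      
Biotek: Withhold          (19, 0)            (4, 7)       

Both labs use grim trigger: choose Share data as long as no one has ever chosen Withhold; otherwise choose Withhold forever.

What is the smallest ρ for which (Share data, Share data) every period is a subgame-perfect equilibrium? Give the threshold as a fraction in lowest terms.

For Biotek: deviation gain 19−18 = 1, per-period punishment loss 18−4 = 14. IC gives ρ ≥ 1/15.
For Axion: gain 13, loss 1 per period, so ρ ≥ 13/14.
The tighter constraint is Axion's, so cooperation needs ρ ≥ 13/14.

13/14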